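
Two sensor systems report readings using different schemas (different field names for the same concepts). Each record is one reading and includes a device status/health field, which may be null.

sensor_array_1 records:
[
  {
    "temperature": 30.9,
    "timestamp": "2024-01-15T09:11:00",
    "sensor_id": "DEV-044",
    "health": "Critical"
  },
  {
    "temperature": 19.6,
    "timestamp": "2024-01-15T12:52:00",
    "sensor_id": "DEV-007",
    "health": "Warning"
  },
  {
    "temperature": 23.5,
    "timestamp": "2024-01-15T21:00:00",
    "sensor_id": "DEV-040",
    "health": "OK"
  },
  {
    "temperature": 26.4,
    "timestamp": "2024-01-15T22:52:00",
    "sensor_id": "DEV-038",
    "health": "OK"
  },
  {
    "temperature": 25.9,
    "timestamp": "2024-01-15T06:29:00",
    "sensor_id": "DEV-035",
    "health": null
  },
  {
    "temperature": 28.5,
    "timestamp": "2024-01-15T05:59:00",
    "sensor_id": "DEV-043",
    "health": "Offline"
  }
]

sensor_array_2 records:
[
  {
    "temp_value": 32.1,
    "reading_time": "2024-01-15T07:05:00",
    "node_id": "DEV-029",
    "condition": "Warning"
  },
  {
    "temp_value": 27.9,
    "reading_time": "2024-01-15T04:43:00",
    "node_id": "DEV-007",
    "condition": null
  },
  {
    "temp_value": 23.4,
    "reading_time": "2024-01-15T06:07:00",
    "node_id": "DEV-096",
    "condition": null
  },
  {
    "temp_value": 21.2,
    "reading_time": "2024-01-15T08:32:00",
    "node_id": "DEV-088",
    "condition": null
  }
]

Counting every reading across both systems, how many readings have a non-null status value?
6

Schema mapping: "health" (sensor_array_1) = "condition" (sensor_array_2) = status

Non-null in sensor_array_1: 5
Non-null in sensor_array_2: 1

Total non-null: 5 + 1 = 6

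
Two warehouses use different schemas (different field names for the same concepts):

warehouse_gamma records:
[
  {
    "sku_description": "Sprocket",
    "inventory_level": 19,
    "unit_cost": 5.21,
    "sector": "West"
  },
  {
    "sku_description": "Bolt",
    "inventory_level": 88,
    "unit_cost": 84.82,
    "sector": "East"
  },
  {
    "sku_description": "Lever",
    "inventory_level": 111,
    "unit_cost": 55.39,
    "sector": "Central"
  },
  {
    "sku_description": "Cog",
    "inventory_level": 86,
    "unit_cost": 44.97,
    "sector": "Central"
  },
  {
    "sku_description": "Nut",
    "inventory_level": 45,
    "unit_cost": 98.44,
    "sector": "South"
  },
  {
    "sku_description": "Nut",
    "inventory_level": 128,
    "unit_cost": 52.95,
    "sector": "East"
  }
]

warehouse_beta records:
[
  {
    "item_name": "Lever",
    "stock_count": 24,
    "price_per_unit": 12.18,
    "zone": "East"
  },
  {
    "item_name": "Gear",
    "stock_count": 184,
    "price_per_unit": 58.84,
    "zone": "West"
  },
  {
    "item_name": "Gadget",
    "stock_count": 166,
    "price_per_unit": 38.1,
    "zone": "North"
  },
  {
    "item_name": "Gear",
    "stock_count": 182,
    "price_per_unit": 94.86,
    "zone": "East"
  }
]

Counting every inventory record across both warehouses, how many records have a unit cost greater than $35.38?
8

Schema mapping: "unit_cost" (warehouse_gamma) = "price_per_unit" (warehouse_beta) = unit cost

Records > $35.38 in warehouse_gamma: 5
Records > $35.38 in warehouse_beta: 3

Total count: 5 + 3 = 8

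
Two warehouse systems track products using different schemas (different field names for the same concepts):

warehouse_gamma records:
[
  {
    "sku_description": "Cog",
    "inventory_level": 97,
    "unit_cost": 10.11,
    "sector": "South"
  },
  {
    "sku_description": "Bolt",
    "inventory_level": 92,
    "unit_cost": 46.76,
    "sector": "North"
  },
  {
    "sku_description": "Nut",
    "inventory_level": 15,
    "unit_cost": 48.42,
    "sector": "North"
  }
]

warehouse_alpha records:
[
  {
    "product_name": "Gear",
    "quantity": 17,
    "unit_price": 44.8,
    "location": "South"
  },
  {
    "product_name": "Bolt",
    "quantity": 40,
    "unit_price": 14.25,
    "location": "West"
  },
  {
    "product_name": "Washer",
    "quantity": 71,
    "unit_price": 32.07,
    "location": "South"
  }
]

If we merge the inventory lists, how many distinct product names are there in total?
5

Schema mapping: "sku_description" (warehouse_gamma) = "product_name" (warehouse_alpha) = product name

Products in warehouse_gamma: ['Bolt', 'Cog', 'Nut']
Products in warehouse_alpha: ['Bolt', 'Gear', 'Washer']

Union (unique products): ['Bolt', 'Cog', 'Gear', 'Nut', 'Washer']
Count: 5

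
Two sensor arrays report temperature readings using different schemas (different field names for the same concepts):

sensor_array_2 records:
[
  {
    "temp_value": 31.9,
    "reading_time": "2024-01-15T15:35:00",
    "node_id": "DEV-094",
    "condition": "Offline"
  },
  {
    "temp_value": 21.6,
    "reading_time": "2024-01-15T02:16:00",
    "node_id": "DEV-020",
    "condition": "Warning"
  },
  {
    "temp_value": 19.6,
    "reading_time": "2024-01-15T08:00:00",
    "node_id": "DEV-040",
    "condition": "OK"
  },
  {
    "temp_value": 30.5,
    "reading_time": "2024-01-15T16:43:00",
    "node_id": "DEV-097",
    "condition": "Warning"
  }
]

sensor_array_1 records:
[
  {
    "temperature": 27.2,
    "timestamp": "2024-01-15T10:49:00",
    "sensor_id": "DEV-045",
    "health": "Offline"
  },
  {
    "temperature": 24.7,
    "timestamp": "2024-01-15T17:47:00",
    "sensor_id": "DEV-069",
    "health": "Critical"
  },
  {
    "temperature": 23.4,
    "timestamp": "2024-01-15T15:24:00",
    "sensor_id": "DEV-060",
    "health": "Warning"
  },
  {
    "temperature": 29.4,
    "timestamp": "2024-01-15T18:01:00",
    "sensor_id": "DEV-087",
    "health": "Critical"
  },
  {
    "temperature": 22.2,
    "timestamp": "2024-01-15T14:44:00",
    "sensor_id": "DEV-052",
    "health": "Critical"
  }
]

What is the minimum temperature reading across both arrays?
19.6

Schema mapping: "temp_value" (sensor_array_2) = "temperature" (sensor_array_1) = temperature reading

Minimum in sensor_array_2: 19.6
Minimum in sensor_array_1: 22.2

Overall minimum: min(19.6, 22.2) = 19.6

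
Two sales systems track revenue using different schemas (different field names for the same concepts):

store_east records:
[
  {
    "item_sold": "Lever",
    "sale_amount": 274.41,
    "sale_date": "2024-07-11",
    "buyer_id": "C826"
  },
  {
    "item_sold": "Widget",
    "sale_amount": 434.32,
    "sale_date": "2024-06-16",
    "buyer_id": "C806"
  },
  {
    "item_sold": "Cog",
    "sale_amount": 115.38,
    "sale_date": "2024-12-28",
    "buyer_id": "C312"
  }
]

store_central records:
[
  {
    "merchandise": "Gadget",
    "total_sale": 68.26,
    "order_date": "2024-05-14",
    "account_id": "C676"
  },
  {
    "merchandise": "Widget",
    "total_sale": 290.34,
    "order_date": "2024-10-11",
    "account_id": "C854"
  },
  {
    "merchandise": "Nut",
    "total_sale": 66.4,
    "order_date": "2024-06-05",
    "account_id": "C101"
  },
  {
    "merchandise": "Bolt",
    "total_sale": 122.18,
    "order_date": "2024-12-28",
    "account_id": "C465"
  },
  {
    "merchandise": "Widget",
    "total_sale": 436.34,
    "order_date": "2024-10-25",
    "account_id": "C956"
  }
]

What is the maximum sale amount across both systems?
436.34

Reconcile: "sale_amount" (store_east) = "total_sale" (store_central) = sale amount

Maximum in store_east: 434.32
Maximum in store_central: 436.34

Overall maximum: max(434.32, 436.34) = 436.34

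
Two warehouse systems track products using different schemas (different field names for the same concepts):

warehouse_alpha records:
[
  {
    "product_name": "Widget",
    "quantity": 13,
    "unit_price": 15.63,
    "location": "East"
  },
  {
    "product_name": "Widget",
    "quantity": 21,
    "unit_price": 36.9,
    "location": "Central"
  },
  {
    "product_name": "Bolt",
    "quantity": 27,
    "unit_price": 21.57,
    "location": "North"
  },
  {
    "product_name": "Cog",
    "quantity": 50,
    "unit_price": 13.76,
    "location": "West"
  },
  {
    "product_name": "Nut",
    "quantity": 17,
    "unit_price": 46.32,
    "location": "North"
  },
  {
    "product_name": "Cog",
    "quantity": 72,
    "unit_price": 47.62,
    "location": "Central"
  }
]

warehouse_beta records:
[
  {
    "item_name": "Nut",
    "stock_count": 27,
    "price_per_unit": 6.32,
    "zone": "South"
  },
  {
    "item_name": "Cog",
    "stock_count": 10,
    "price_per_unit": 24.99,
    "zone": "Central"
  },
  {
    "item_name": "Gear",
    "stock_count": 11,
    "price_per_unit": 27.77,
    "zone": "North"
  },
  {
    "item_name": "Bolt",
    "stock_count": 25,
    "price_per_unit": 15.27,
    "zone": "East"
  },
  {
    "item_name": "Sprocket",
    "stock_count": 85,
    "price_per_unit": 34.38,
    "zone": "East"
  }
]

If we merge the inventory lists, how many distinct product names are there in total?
6

Schema mapping: "product_name" (warehouse_alpha) = "item_name" (warehouse_beta) = product name

Products in warehouse_alpha: ['Bolt', 'Cog', 'Nut', 'Widget']
Products in warehouse_beta: ['Bolt', 'Cog', 'Gear', 'Nut', 'Sprocket']

Union (unique products): ['Bolt', 'Cog', 'Gear', 'Nut', 'Sprocket', 'Widget']
Count: 6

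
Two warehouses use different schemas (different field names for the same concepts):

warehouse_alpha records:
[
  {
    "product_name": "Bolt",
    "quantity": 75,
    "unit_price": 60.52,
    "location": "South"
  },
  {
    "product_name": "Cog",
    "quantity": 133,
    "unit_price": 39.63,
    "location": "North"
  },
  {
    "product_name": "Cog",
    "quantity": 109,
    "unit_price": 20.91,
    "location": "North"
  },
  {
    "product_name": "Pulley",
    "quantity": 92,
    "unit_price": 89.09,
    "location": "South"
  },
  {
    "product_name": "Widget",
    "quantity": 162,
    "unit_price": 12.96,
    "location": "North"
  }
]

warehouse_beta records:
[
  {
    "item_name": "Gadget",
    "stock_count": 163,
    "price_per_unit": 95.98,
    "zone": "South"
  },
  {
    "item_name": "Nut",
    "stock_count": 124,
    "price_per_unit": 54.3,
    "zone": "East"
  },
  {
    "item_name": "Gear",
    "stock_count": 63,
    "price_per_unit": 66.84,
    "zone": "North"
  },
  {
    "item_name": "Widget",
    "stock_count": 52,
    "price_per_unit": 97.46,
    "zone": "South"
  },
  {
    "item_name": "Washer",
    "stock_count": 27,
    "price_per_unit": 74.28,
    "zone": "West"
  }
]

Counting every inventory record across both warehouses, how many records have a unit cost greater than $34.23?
8

Schema mapping: "unit_price" (warehouse_alpha) = "price_per_unit" (warehouse_beta) = unit cost

Records > $34.23 in warehouse_alpha: 3
Records > $34.23 in warehouse_beta: 5

Total count: 3 + 5 = 8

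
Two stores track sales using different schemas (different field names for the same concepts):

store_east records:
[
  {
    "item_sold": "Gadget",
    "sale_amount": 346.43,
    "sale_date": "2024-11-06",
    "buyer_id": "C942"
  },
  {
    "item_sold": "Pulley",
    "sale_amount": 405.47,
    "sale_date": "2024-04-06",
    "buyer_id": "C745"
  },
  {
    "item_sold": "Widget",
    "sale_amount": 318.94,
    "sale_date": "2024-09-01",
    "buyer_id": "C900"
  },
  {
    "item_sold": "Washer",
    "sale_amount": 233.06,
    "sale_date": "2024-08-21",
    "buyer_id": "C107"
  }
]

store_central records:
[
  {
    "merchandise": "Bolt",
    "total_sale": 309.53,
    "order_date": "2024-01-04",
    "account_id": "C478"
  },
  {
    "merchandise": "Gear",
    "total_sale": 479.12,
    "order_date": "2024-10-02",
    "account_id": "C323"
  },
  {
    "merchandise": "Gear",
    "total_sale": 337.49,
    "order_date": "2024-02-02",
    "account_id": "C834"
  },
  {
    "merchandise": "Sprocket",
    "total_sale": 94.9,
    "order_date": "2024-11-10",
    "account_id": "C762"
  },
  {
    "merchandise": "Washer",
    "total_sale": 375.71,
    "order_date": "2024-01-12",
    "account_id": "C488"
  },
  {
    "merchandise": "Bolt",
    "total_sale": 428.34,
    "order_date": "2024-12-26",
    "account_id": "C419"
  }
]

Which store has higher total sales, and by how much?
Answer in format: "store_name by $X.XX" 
store_central by $721.19

Schema mapping: "sale_amount" (store_east) = "total_sale" (store_central) = sale amount

Total for store_east: 1303.90
Total for store_central: 2025.09

Difference: |1303.90 - 2025.09| = 721.19
store_central has higher sales by $721.19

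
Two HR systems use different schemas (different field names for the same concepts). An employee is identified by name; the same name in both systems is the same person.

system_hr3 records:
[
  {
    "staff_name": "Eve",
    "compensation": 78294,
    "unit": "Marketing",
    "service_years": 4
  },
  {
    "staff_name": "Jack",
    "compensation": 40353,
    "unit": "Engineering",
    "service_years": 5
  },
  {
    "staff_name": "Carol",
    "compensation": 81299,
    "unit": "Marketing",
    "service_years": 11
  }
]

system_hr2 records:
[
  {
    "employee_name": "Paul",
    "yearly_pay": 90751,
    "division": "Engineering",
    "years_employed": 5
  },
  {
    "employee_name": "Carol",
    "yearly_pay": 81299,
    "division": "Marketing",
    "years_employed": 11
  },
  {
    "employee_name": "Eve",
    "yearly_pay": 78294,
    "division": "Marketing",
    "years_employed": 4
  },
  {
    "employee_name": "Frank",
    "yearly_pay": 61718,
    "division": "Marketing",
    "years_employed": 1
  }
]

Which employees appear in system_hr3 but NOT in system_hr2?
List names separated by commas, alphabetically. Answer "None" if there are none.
Jack

Schema mapping: "staff_name" (system_hr3) = "employee_name" (system_hr2) = employee name

Names in system_hr3: ['Carol', 'Eve', 'Jack']
Names in system_hr2: ['Carol', 'Eve', 'Frank', 'Paul']

In system_hr3 but not system_hr2: ['Jack']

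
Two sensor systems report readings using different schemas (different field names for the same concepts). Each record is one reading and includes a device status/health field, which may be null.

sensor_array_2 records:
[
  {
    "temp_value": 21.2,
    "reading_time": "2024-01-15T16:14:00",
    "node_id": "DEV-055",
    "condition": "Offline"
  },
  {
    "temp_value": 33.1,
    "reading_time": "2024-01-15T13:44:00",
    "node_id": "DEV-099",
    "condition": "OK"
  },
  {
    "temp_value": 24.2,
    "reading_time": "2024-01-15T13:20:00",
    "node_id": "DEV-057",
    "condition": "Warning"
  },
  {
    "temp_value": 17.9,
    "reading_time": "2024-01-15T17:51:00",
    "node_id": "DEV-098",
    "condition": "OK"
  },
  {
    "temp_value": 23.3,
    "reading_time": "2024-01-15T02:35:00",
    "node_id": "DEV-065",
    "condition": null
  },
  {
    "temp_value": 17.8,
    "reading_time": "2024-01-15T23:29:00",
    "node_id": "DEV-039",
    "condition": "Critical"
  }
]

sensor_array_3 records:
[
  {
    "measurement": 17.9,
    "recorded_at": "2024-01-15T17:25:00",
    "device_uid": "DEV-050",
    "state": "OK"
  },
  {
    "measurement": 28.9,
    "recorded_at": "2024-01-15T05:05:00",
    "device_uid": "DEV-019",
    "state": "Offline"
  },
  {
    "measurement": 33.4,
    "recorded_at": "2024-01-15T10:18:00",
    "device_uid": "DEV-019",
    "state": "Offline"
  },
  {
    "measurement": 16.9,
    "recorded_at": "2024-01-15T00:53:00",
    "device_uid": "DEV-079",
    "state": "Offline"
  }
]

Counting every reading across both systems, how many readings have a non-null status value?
9

Schema mapping: "condition" (sensor_array_2) = "state" (sensor_array_3) = status

Non-null in sensor_array_2: 5
Non-null in sensor_array_3: 4

Total non-null: 5 + 4 = 9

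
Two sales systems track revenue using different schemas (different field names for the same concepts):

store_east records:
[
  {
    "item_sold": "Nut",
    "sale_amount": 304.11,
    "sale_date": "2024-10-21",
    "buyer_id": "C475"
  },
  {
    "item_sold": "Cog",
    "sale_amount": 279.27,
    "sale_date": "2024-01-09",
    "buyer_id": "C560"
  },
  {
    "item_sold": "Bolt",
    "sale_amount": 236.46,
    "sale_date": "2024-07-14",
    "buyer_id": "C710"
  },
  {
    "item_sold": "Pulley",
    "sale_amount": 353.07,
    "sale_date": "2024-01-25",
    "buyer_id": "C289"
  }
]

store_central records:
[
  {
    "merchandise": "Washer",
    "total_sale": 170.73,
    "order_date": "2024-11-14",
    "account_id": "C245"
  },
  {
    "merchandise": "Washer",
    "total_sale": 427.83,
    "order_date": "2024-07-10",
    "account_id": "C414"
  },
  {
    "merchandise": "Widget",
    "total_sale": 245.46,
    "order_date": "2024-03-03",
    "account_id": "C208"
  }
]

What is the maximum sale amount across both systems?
427.83

Reconcile: "sale_amount" (store_east) = "total_sale" (store_central) = sale amount

Maximum in store_east: 353.07
Maximum in store_central: 427.83

Overall maximum: max(353.07, 427.83) = 427.83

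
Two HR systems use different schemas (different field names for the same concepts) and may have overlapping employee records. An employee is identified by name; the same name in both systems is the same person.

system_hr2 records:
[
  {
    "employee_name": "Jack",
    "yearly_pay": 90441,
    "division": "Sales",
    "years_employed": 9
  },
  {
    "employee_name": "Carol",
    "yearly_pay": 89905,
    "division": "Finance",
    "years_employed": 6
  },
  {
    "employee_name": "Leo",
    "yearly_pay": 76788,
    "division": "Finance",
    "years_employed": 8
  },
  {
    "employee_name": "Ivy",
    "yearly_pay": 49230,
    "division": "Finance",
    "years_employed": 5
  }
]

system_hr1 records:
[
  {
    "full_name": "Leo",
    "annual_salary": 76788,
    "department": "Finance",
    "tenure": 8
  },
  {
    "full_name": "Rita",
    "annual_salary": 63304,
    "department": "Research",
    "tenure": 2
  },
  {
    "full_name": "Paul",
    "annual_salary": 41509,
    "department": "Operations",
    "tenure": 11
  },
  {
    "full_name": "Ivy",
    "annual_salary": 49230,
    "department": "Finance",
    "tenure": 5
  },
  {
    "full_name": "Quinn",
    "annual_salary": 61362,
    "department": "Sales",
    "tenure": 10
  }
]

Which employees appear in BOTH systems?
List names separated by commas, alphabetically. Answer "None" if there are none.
Ivy, Leo

Schema mapping: "employee_name" (system_hr2) = "full_name" (system_hr1) = employee name

Names in system_hr2: ['Carol', 'Ivy', 'Jack', 'Leo']
Names in system_hr1: ['Ivy', 'Leo', 'Paul', 'Quinn', 'Rita']

Intersection: ['Ivy', 'Leo']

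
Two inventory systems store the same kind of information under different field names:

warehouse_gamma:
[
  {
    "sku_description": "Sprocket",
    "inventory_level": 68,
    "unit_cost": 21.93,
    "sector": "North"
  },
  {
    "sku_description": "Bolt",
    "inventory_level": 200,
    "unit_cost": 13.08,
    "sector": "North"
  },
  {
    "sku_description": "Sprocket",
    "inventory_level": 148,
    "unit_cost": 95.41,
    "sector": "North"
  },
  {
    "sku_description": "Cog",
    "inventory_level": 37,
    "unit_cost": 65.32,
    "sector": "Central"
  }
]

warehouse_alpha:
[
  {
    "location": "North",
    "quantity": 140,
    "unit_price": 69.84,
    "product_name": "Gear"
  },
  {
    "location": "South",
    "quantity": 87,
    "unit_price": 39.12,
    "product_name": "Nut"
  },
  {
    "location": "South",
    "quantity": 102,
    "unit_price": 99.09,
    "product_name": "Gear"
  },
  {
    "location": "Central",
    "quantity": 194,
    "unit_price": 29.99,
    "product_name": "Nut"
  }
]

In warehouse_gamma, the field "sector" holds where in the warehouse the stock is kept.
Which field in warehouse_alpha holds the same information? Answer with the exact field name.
location

In warehouse_gamma, "sector" holds where in the warehouse the stock is kept.
The fields in warehouse_alpha are: "location", "quantity", "unit_price", "product_name".
"location" is the match: the name refers to the same concept and its values are area labels (e.g. 'Central', 'North').
The other fields ("quantity", "unit_price", "product_name") hold different kinds of data.

So "sector" in warehouse_gamma corresponds to "location" in warehouse_alpha.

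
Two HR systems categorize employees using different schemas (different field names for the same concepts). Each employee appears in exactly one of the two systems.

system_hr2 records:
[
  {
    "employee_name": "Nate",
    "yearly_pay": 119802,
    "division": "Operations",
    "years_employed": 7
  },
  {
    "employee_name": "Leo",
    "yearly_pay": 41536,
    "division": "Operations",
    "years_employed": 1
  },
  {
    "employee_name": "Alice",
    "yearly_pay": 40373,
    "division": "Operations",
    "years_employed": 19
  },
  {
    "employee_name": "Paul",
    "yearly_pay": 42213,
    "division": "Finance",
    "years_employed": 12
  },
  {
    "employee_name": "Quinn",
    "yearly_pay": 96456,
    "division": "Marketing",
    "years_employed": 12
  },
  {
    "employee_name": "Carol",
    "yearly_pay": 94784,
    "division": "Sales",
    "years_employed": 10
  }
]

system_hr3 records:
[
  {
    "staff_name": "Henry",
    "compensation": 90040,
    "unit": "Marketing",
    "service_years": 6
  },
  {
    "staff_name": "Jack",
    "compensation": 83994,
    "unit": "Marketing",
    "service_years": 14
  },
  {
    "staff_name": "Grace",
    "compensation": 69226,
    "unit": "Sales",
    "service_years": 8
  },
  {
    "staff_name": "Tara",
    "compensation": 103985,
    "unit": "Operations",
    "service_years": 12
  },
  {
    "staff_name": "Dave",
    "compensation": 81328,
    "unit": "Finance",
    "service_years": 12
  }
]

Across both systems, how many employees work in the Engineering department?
0

Schema mapping: "division" (system_hr2) = "unit" (system_hr3) = department

Engineering employees in system_hr2: 0
Engineering employees in system_hr3: 0

Total in Engineering: 0 + 0 = 0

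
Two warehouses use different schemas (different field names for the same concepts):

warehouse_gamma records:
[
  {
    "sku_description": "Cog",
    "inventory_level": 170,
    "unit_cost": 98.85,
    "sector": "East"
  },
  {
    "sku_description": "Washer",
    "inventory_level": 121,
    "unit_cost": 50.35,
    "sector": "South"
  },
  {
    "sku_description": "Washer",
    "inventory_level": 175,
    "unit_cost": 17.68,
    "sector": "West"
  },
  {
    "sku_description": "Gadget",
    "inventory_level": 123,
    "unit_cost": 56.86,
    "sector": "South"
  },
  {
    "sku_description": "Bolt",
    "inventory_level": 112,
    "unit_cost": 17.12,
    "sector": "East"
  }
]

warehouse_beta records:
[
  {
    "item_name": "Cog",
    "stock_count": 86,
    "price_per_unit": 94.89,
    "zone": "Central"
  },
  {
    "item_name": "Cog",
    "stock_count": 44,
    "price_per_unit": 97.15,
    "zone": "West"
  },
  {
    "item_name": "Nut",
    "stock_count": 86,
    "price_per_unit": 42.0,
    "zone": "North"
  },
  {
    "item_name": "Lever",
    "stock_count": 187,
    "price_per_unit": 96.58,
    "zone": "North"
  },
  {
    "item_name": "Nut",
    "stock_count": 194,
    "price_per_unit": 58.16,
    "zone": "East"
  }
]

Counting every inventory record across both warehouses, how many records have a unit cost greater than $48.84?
7

Schema mapping: "unit_cost" (warehouse_gamma) = "price_per_unit" (warehouse_beta) = unit cost

Records > $48.84 in warehouse_gamma: 3
Records > $48.84 in warehouse_beta: 4

Total count: 3 + 4 = 7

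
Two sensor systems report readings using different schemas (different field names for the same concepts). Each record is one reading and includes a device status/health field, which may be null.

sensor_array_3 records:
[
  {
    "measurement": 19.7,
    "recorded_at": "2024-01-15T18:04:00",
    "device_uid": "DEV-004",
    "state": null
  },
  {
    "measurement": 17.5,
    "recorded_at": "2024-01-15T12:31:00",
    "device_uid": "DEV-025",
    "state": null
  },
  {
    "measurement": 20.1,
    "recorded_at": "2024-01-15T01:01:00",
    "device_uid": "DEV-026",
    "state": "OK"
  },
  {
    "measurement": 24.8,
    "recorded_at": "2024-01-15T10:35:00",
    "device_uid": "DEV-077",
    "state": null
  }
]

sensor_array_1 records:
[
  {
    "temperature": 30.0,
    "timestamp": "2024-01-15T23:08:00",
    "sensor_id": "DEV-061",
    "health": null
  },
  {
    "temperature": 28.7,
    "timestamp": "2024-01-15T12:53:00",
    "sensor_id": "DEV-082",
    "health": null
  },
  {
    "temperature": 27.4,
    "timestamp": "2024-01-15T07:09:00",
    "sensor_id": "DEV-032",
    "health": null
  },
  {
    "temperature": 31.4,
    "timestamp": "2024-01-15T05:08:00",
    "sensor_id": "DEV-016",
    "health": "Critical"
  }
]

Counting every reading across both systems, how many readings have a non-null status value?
2

Schema mapping: "state" (sensor_array_3) = "health" (sensor_array_1) = status

Non-null in sensor_array_3: 1
Non-null in sensor_array_1: 1

Total non-null: 1 + 1 = 2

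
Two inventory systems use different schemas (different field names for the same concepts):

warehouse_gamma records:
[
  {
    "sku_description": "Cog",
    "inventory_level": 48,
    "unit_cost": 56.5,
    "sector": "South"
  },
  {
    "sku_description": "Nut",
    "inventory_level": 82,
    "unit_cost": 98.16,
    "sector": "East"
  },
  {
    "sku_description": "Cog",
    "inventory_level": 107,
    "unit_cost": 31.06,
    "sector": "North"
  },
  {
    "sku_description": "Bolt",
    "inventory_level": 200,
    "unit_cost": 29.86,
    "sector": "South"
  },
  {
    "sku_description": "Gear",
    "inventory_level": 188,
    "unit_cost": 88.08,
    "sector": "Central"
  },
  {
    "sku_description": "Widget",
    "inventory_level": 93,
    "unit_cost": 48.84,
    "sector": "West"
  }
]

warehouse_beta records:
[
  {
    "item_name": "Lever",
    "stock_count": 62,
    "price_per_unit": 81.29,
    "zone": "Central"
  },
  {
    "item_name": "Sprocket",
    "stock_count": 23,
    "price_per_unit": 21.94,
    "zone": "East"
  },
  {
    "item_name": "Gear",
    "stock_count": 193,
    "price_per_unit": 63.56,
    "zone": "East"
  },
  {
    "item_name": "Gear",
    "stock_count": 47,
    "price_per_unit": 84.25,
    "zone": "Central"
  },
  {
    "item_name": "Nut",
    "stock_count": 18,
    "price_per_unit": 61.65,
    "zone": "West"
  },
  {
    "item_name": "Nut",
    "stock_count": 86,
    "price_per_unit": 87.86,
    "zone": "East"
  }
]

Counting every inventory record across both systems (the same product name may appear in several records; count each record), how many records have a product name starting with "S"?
1

Schema mapping: "sku_description" (warehouse_gamma) = "item_name" (warehouse_beta) = product name

Records with product name starting with "S" in warehouse_gamma: 0
Records with product name starting with "S" in warehouse_beta: 1

Total: 0 + 1 = 1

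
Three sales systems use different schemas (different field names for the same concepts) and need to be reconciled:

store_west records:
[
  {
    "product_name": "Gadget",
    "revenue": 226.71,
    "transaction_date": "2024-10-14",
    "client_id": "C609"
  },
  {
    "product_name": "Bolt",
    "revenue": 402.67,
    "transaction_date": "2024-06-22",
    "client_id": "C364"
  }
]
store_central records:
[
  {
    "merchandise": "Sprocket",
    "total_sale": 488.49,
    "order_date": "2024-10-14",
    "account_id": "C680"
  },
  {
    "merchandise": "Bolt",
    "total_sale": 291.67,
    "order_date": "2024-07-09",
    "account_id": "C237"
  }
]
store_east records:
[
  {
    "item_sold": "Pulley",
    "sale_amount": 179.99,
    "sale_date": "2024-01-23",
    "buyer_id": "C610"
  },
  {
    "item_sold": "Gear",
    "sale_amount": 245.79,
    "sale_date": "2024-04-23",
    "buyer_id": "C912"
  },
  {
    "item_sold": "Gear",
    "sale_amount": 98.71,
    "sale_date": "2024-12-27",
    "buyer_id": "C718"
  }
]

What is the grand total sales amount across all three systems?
1934.03

Schema reconciliation - all amount fields map to sale amount:

store_west (revenue): 629.38
store_central (total_sale): 780.16
store_east (sale_amount): 524.49

Grand total: 1934.03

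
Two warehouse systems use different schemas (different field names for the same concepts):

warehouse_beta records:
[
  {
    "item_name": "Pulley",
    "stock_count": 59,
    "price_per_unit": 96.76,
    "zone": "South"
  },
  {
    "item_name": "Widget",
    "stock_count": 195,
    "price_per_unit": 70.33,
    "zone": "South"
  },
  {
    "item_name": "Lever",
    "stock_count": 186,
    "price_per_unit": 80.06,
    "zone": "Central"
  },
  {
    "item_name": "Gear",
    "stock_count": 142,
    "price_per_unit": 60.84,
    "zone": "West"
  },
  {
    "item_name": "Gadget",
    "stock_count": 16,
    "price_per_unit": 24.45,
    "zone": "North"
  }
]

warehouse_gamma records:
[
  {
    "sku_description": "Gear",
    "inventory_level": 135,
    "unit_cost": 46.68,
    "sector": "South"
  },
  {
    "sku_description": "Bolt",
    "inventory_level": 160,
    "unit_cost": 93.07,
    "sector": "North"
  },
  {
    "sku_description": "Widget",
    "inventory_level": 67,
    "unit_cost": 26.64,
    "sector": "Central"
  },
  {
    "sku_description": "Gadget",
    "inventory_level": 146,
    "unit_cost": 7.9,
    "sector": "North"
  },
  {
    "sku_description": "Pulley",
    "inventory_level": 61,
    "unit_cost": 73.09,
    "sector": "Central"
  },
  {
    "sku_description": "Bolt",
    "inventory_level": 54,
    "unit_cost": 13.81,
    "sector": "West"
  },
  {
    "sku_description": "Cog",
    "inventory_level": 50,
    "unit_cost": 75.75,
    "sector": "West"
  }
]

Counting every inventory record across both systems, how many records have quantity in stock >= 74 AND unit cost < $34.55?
1

Schema mappings:
- "stock_count" (warehouse_beta) = "inventory_level" (warehouse_gamma) = quantity
- "price_per_unit" (warehouse_beta) = "unit_cost" (warehouse_gamma) = unit cost

Records meeting both conditions in warehouse_beta: 0
Records meeting both conditions in warehouse_gamma: 1

Total: 0 + 1 = 1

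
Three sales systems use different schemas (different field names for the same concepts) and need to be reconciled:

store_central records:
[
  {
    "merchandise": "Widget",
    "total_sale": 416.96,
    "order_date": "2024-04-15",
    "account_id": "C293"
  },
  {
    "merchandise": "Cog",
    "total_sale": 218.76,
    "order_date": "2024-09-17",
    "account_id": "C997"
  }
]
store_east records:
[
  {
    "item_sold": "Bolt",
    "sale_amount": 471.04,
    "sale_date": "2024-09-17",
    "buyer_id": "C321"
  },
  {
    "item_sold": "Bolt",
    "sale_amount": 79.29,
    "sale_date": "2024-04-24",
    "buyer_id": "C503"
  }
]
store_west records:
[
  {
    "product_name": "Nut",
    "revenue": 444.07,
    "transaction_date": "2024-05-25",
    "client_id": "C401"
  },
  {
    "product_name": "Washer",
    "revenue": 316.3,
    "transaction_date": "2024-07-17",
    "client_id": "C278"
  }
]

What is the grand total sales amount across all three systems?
1946.42

Schema reconciliation - all amount fields map to sale amount:

store_central (total_sale): 635.72
store_east (sale_amount): 550.33
store_west (revenue): 760.37

Grand total: 1946.42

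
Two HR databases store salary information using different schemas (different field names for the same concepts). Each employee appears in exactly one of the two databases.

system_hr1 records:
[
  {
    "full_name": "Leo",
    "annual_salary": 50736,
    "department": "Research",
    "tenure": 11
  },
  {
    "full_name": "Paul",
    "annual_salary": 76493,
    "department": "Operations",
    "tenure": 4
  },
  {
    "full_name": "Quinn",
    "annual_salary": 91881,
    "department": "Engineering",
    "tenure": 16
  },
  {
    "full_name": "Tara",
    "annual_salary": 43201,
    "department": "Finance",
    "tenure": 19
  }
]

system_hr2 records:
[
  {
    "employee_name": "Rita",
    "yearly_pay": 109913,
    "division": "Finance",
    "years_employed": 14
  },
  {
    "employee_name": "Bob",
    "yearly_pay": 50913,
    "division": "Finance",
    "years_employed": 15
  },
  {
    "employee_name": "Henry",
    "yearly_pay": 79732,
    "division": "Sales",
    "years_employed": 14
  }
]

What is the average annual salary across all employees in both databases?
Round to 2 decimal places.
71838.43

Schema mapping: "annual_salary" (system_hr1) = "yearly_pay" (system_hr2) = annual salary

All salaries: [50736, 76493, 91881, 43201, 109913, 50913, 79732]
Sum: 502869
Count: 7
Average: 502869 / 7 = 71838.43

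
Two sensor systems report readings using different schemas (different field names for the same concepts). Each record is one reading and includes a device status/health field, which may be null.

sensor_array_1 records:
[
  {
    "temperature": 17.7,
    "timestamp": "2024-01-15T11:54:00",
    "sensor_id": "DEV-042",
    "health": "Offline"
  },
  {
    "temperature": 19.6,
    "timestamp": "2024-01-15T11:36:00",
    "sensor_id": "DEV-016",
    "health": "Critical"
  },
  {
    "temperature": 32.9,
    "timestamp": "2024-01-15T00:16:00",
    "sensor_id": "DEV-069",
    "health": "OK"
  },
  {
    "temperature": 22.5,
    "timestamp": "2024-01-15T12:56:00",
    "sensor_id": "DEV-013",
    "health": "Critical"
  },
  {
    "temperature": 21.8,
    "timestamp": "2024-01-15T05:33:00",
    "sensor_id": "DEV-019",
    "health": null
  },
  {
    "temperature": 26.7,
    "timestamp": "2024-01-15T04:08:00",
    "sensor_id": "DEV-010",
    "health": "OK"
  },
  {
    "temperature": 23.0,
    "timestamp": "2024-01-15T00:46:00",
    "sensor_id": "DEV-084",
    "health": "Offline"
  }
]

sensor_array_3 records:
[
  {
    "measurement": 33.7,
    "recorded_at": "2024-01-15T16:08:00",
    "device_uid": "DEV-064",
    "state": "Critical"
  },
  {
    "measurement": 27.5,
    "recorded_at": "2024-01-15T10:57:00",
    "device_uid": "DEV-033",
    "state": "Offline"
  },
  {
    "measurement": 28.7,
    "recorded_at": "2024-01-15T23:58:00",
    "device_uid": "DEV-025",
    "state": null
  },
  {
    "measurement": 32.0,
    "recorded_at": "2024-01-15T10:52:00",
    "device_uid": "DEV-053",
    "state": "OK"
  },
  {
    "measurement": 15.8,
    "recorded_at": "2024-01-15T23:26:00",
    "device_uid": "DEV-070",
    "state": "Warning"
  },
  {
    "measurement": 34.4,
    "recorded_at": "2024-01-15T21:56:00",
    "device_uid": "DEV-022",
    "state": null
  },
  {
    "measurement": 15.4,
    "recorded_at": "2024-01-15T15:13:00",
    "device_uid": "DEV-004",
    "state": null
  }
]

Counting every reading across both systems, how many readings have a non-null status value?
10

Schema mapping: "health" (sensor_array_1) = "state" (sensor_array_3) = status

Non-null in sensor_array_1: 6
Non-null in sensor_array_3: 4

Total non-null: 6 + 4 = 10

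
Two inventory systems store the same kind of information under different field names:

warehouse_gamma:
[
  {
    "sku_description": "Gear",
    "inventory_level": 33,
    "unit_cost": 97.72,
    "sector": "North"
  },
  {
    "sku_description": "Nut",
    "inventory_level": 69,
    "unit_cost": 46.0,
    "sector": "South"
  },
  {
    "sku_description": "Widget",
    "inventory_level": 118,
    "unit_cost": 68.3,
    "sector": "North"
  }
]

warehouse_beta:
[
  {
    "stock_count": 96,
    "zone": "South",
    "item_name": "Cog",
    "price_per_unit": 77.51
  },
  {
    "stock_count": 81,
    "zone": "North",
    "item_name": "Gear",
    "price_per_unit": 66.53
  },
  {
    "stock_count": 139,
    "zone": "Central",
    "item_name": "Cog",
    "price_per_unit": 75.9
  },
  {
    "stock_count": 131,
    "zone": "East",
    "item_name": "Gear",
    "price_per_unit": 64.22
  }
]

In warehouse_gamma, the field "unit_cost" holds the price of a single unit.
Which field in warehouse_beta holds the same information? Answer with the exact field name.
price_per_unit

In warehouse_gamma, "unit_cost" holds the price of a single unit.
The fields in warehouse_beta are: "stock_count", "zone", "item_name", "price_per_unit".
"price_per_unit" is the match: the name refers to the same concept and its values are decimal currency amounts (e.g. 77.51, 66.53).
The other fields ("stock_count", "zone", "item_name") hold different kinds of data.

So "unit_cost" in warehouse_gamma corresponds to "price_per_unit" in warehouse_beta.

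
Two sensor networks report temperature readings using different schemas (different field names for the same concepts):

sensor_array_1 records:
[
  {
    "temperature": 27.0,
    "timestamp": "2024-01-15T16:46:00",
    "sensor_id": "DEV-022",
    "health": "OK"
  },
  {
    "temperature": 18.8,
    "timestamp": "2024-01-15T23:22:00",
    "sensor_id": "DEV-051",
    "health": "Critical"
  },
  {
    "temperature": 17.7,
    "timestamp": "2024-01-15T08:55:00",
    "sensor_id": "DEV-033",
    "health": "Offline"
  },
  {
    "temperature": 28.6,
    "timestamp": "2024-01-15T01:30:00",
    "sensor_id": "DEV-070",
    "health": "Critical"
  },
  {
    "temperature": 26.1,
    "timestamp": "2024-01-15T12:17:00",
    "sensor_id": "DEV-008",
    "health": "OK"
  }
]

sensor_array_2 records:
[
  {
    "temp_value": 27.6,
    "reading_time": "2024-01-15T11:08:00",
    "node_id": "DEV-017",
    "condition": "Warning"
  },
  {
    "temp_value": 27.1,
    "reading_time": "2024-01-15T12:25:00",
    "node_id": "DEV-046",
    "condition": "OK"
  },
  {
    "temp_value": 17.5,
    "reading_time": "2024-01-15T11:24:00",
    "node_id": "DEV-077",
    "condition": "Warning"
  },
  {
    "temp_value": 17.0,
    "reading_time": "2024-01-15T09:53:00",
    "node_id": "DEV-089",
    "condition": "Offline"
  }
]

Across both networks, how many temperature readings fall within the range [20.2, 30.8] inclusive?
5

Schema mapping: "temperature" (sensor_array_1) = "temp_value" (sensor_array_2) = temperature

Readings in [20.2, 30.8] from sensor_array_1: 3
Readings in [20.2, 30.8] from sensor_array_2: 2

Total count: 3 + 2 = 5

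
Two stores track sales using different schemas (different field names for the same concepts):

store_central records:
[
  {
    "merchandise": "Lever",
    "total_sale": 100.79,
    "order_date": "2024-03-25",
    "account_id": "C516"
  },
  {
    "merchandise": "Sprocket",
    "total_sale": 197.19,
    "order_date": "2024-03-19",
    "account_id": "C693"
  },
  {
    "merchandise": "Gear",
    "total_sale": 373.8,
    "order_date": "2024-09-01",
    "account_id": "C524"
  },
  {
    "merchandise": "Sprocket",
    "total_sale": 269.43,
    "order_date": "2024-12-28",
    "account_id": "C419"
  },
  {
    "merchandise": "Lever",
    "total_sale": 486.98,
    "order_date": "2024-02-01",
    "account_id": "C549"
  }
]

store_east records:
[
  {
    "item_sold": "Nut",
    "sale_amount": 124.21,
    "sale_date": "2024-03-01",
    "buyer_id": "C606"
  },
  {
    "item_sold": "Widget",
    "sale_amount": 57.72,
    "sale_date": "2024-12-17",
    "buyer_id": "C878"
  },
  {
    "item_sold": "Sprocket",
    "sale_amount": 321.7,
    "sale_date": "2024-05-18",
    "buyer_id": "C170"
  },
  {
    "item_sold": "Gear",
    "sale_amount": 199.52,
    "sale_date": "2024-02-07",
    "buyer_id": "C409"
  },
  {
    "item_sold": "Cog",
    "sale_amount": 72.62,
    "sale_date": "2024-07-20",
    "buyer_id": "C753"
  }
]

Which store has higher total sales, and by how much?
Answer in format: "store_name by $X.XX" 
store_central by $652.42

Schema mapping: "total_sale" (store_central) = "sale_amount" (store_east) = sale amount

Total for store_central: 1428.19
Total for store_east: 775.77

Difference: |1428.19 - 775.77| = 652.42
store_central has higher sales by $652.42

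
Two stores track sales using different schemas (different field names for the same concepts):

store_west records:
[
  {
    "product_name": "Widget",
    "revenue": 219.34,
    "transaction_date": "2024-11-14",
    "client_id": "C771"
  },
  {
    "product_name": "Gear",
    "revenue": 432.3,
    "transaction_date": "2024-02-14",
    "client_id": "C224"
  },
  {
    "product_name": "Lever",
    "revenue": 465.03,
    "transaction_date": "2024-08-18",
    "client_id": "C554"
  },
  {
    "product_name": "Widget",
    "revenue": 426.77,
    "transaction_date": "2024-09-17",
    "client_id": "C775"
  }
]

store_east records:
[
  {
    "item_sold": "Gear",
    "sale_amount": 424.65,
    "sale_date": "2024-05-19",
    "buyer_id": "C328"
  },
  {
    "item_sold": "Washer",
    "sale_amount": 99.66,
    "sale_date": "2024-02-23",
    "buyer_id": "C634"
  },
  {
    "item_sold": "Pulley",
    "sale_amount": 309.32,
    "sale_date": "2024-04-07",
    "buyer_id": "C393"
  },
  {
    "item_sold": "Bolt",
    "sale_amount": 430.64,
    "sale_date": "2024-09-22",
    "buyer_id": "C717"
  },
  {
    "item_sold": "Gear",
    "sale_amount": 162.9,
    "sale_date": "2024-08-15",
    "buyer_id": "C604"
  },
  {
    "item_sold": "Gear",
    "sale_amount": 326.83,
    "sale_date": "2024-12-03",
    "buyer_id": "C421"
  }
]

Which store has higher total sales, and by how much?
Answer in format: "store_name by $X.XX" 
store_east by $210.56

Schema mapping: "revenue" (store_west) = "sale_amount" (store_east) = sale amount

Total for store_west: 1543.44
Total for store_east: 1754.00

Difference: |1543.44 - 1754.00| = 210.56
store_east has higher sales by $210.56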